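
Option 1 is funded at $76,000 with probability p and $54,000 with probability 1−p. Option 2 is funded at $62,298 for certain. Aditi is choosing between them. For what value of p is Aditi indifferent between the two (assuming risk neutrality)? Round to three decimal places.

p·76000 + (1−p)·54000 = 62298
22000p + 54000 = 62298
p = (62298 − 54000) / 22000

p = 0.377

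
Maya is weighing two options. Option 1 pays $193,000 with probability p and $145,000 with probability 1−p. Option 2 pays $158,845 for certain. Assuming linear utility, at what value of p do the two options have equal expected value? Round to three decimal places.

p·193000 + (1−p)·145000 = 158845
48000p + 145000 = 158845
p = (158845 − 145000) / 48000

p = 0.288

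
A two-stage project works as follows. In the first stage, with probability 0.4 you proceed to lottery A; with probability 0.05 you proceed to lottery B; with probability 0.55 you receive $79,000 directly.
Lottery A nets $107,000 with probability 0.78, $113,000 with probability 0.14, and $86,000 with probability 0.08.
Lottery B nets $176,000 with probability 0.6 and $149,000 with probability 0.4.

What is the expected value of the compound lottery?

$94,174

EV(A) = 0.78 × 107000 + 0.14 × 113000 + 0.08 × 86000 = 83460 + 15820 + 6880 = 106160
EV(B) = 0.6 × 176000 + 0.4 × 149000 = 105600 + 59600 = 165200
Branch C: 79000 (certain)
Overall = 0.4 × 106160 + 0.05 × 165200 + 0.55 × 79000 = 42464 + 8260 + 43450 = 94174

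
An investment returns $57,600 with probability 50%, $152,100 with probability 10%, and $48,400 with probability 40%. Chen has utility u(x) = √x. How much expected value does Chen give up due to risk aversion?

$2,361

E[u] = 0.5·√57600 + 0.1·√152100 + 0.4·√48400 = 0.5·240 + 0.1·390 + 0.4·220 = 247
CE = (247)² = 61009
Risk premium = EV − CE = 63370 − 61009 = 2361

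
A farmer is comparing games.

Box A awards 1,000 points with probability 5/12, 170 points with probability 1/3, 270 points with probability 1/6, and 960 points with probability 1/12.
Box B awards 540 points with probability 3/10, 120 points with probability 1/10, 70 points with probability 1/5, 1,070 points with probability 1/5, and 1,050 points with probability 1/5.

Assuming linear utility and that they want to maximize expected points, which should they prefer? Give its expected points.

Box A = 5/12 × 1000 + 1/3 × 170 + 1/6 × 270 + 1/12 × 960 = 416.6667 + 56.6667 + 45 + 80 = 598.3333
Box B = 3/10 × 540 + 1/10 × 120 + 1/5 × 70 + 1/5 × 1070 + 1/5 × 1050 = 162 + 12 + 14 + 214 + 210 = 612

Box B (612 points)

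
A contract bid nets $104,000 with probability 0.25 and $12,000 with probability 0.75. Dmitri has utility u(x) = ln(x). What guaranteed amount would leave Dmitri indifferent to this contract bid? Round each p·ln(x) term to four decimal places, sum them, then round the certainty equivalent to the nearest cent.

$20,588.75

E[u] = 0.25·ln(104000) + 0.75·ln(12000) = 2.8880 + 7.0445 = 9.9325
CE = e^9.9325 ≈ 20588.75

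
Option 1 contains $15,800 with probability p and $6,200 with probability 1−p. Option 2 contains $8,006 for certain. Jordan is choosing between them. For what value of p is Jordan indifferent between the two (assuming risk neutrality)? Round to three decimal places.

p = 0.188

p·15800 + (1−p)·6200 = 8006
9600p + 6200 = 8006
p = (8006 − 6200) / 9600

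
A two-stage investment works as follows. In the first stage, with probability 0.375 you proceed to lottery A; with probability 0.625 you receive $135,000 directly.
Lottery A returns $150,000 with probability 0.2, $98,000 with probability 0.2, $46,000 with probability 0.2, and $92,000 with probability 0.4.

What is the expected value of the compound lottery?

$120,225

EV(A) = 0.2 × 150000 + 0.2 × 98000 + 0.2 × 46000 + 0.4 × 92000 = 30000 + 19600 + 9200 + 36800 = 95600
Branch B: 135000 (certain)
Overall = 0.375 × 95600 + 0.625 × 135000 = 35850 + 84375 = 120225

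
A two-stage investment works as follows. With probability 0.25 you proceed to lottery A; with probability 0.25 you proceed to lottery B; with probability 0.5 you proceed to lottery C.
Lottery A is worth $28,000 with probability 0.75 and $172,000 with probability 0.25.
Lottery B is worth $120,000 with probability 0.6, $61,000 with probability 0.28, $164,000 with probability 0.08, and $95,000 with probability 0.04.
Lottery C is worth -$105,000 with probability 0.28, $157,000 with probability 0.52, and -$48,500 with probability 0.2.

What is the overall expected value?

$63,770

EV(A) = 0.75 × 28000 + 0.25 × 172000 = 21000 + 43000 = 64000
EV(B) = 0.6 × 120000 + 0.28 × 61000 + 0.08 × 164000 + 0.04 × 95000 = 72000 + 17080 + 13120 + 3800 = 106000
EV(C) = 0.28 × (-105000) + 0.52 × 157000 + 0.2 × (-48500) = -29400 + 81640 − 9700 = 42540
Overall = 0.25 × 64000 + 0.25 × 106000 + 0.5 × 42540 = 16000 + 26500 + 21270 = 63770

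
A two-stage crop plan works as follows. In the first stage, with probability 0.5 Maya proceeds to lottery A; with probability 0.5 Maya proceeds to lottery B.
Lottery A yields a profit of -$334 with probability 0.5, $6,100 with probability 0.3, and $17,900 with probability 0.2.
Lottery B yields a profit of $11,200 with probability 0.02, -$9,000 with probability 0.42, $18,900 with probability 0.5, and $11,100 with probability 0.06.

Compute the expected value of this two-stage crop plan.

EV(A) = 0.5 × (-334) + 0.3 × 6100 + 0.2 × 17900 = -167 + 1830 + 3580 = 5243
EV(B) = 0.02 × 11200 + 0.42 × (-9000) + 0.5 × 18900 + 0.06 × 11100 = 224 − 3780 + 9450 + 666 = 6560
Overall = 0.5 × 5243 + 0.5 × 6560 = 2621.5 + 3280 = 5901.5

$5,901.50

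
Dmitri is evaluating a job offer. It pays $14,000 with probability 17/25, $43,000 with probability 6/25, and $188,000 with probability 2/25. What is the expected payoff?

$34,880

EV = 17/25 × 14000 + 6/25 × 43000 + 2/25 × 188000 = 9520 + 10320 + 15040 = 34880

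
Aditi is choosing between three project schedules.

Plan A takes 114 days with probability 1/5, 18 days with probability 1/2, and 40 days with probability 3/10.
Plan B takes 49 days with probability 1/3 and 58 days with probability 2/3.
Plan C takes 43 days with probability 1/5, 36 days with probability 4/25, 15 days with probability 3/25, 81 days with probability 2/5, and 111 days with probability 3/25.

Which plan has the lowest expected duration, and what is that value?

Plan A (43.8 days)

Plan A = 1/5 × 114 + 1/2 × 18 + 3/10 × 40 = 22.8 + 9 + 12 = 43.8
Plan B = 1/3 × 49 + 2/3 × 58 = 16.3333 + 38.6667 = 55
Plan C = 1/5 × 43 + 4/25 × 36 + 3/25 × 15 + 2/5 × 81 + 3/25 × 111 = 8.6 + 5.76 + 1.8 + 32.4 + 13.32 = 61.88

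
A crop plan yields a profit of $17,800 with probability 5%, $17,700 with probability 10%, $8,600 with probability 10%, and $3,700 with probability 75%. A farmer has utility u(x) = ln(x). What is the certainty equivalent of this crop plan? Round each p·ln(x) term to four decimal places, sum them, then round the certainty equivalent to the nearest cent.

$5,092.38

E[u] = 0.05·ln(17800) + 0.1·ln(17700) + 0.1·ln(8600) + 0.75·ln(3700) = 0.4893 + 0.9781 + 0.9060 + 6.1621 = 8.5355
CE = e^8.5355 ≈ 5092.38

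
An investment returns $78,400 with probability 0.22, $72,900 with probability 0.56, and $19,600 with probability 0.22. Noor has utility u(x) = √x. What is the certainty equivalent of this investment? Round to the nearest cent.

$59,340.96

E[u] = 0.22·√78400 + 0.56·√72900 + 0.22·√19600 = 0.22·280 + 0.56·270 + 0.22·140 = 243.6
CE = (243.6)² = 59340.96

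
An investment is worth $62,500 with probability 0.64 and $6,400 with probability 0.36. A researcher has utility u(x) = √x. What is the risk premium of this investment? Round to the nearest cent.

E[u] = 0.64·√62500 + 0.36·√6400 = 0.64·250 + 0.36·80 = 188.8
CE = (188.8)² = 35645.44
Risk premium = EV − CE = 42304 − 35645.44 = 6658.56

$6,658.56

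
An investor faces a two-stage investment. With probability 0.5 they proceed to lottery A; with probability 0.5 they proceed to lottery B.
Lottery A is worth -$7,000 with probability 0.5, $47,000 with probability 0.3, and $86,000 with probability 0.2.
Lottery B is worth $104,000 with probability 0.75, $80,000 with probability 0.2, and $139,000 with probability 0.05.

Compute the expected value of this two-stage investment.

EV(A) = 0.5 × (-7000) + 0.3 × 47000 + 0.2 × 86000 = -3500 + 14100 + 17200 = 27800
EV(B) = 0.75 × 104000 + 0.2 × 80000 + 0.05 × 139000 = 78000 + 16000 + 6950 = 100950
Overall = 0.5 × 27800 + 0.5 × 100950 = 13900 + 50475 = 64375

$64,375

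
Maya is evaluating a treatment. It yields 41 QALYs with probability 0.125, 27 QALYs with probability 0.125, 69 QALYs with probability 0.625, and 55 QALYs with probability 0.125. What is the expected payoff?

58.5 QALYs

EV = 0.125 × 41 + 0.125 × 27 + 0.625 × 69 + 0.125 × 55 = 5.125 + 3.375 + 43.125 + 6.875 = 58.5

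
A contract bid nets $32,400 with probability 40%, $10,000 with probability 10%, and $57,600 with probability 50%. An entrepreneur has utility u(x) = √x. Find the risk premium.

$1,956

E[u] = 0.4·√32400 + 0.1·√10000 + 0.5·√57600 = 0.4·180 + 0.1·100 + 0.5·240 = 202
CE = (202)² = 40804
Risk premium = EV − CE = 42760 − 40804 = 1956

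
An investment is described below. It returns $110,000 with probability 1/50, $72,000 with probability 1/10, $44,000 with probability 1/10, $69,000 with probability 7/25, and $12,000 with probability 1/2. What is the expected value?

$39,120

EV = 1/50 × 110000 + 1/10 × 72000 + 1/10 × 44000 + 7/25 × 69000 + 1/2 × 12000 = 2200 + 7200 + 4400 + 19320 + 6000 = 39120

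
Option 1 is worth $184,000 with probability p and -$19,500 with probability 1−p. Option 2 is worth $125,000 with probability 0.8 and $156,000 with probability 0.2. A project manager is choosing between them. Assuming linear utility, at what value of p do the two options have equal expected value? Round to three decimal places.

p = 0.741

EV(Option 2) = 0.8 × 125000 + 0.2 × 156000 = 100000 + 31200 = 131200
p·184000 + (1−p)·(-19500) = 131200
203500p − 19500 = 131200
p = (131200 + 19500) / 203500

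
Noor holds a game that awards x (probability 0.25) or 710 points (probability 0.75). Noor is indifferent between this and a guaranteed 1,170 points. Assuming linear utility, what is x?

x = 2,550 points

0.25·x + 0.75·710 = 1170
0.25·x = 1170 − 532.5 = 637.5
x = 637.5 / 0.25 = 2550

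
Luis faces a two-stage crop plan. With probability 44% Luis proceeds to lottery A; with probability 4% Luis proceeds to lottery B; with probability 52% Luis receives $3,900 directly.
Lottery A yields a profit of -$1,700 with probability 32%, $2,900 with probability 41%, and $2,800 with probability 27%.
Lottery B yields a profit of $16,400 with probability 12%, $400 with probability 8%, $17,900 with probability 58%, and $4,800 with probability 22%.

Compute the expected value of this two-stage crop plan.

EV(A) = 0.32 × (-1700) + 0.41 × 2900 + 0.27 × 2800 = -544 + 1189 + 756 = 1401
EV(B) = 0.12 × 16400 + 0.08 × 400 + 0.58 × 17900 + 0.22 × 4800 = 1968 + 32 + 10382 + 1056 = 13438
Branch C: 3900 (certain)
Overall = 0.44 × 1401 + 0.04 × 13438 + 0.52 × 3900 = 616.44 + 537.52 + 2028 = 3181.96

$3,181.96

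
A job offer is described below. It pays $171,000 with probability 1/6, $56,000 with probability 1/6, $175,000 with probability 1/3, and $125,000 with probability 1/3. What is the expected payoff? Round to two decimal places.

$137,833.33

EV = 1/6 × 171000 + 1/6 × 56000 + 1/3 × 175000 + 1/3 × 125000 = 28500 + 9333.3333 + 58333.3333 + 41666.6667 = 137833.3333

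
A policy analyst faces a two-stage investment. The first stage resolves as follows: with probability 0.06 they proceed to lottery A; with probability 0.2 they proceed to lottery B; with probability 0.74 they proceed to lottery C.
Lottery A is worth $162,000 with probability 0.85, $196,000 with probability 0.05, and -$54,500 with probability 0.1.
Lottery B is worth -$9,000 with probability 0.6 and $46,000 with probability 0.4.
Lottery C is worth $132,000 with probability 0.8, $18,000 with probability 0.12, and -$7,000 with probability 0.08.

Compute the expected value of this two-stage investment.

$90,451

EV(A) = 0.85 × 162000 + 0.05 × 196000 + 0.1 × (-54500) = 137700 + 9800 − 5450 = 142050
EV(B) = 0.6 × (-9000) + 0.4 × 46000 = -5400 + 18400 = 13000
EV(C) = 0.8 × 132000 + 0.12 × 18000 + 0.08 × (-7000) = 105600 + 2160 − 560 = 107200
Overall = 0.06 × 142050 + 0.2 × 13000 + 0.74 × 107200 = 8523 + 2600 + 79328 = 90451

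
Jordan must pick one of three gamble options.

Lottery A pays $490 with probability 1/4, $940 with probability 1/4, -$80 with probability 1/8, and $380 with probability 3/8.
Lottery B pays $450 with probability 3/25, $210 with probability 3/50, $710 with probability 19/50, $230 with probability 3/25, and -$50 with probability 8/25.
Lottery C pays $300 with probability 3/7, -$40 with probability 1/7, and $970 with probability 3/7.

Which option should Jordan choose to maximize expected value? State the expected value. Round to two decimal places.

Lottery C ($538.57)

Lottery A = 1/4 × 490 + 1/4 × 940 + 1/8 × (-80) + 3/8 × 380 = 122.5 + 235 − 10 + 142.5 = 490
Lottery B = 3/25 × 450 + 3/50 × 210 + 19/50 × 710 + 3/25 × 230 + 8/25 × (-50) = 54 + 12.6 + 269.8 + 27.6 − 16 = 348
Lottery C = 3/7 × 300 + 1/7 × (-40) + 3/7 × 970 = 128.5714 − 5.7143 + 415.7143 = 538.5714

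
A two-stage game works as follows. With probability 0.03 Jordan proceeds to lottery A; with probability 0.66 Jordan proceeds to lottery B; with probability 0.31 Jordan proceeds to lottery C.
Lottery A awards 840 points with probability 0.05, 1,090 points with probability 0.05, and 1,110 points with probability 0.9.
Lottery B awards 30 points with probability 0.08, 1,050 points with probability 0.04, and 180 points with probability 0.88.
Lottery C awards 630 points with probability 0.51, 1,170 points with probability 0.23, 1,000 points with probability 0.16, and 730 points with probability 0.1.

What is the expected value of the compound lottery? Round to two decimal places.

EV(A) = 0.05 × 840 + 0.05 × 1090 + 0.9 × 1110 = 42 + 54.5 + 999 = 1095.5
EV(B) = 0.08 × 30 + 0.04 × 1050 + 0.88 × 180 = 2.4 + 42 + 158.4 = 202.8
EV(C) = 0.51 × 630 + 0.23 × 1170 + 0.16 × 1000 + 0.1 × 730 = 321.3 + 269.1 + 160 + 73 = 823.4
Overall = 0.03 × 1095.5 + 0.66 × 202.8 + 0.31 × 823.4 = 32.865 + 133.848 + 255.254 = 421.967

421.97 points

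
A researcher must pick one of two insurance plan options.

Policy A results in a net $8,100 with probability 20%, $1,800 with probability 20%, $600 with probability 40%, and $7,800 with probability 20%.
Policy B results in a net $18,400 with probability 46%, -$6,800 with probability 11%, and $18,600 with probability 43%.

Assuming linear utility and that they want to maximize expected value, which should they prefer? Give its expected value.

Policy B ($15,714)

Policy A = 0.2 × 8100 + 0.2 × 1800 + 0.4 × 600 + 0.2 × 7800 = 1620 + 360 + 240 + 1560 = 3780
Policy B = 0.46 × 18400 + 0.11 × (-6800) + 0.43 × 18600 = 8464 − 748 + 7998 = 15714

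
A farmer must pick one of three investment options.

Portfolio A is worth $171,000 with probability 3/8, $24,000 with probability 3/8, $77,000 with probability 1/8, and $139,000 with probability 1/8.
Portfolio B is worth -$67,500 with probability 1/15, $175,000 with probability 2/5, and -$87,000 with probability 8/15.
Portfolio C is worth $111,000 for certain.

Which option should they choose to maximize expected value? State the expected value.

Portfolio C ($111,000)

Portfolio A = 3/8 × 171000 + 3/8 × 24000 + 1/8 × 77000 + 1/8 × 139000 = 64125 + 9000 + 9625 + 17375 = 100125
Portfolio B = 1/15 × (-67500) + 2/5 × 175000 + 8/15 × (-87000) = -4500 + 70000 − 46400 = 19100
Portfolio C: 111000 (certain)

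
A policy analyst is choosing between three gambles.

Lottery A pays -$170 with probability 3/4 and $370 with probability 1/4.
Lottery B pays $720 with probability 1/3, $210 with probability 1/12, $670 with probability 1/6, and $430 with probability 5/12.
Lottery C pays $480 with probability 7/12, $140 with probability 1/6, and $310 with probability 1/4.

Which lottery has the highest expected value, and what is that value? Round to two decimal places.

Lottery A = 3/4 × (-170) + 1/4 × 370 = -127.5 + 92.5 = -35
Lottery B = 1/3 × 720 + 1/12 × 210 + 1/6 × 670 + 5/12 × 430 = 240 + 17.5 + 111.6667 + 179.1667 = 548.3333
Lottery C = 7/12 × 480 + 1/6 × 140 + 1/4 × 310 = 280 + 23.3333 + 77.5 = 380.8333

Lottery B ($548.33)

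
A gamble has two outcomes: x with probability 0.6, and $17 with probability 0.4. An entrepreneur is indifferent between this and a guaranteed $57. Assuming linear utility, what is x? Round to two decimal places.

x = $83.67

0.6·x + 0.4·17 = 57
0.6·x = 57 − 6.8 = 50.2
x = 50.2 / 0.6 = 83.6667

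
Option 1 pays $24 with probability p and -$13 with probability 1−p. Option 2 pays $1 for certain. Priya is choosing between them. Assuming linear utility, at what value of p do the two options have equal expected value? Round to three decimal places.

p = 0.378

p·24 + (1−p)·(-13) = 1
37p − 13 = 1
p = (1 + 13) / 37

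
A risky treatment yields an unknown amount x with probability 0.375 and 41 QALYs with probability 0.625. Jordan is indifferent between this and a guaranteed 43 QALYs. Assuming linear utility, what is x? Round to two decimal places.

0.375·x + 0.625·41 = 43
0.375·x = 43 − 25.625 = 17.375
x = 17.375 / 0.375 = 46.3333

x = 46.33 QALYs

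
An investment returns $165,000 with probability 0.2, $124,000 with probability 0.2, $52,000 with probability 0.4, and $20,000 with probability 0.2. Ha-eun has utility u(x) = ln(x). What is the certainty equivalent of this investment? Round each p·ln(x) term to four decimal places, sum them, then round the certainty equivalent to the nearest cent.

$64,382.68

E[u] = 0.2·ln(165000) + 0.2·ln(124000) + 0.4·ln(52000) + 0.2·ln(20000) = 2.4027 + 2.3456 + 4.3436 + 1.9807 = 11.0726
CE = e^11.0726 ≈ 64382.68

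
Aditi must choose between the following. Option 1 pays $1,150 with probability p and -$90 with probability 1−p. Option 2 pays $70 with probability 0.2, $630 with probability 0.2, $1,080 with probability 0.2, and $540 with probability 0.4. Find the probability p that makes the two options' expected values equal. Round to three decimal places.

p = 0.534

EV(Option 2) = 0.2 × 70 + 0.2 × 630 + 0.2 × 1080 + 0.4 × 540 = 14 + 126 + 216 + 216 = 572
p·1150 + (1−p)·(-90) = 572
1240p − 90 = 572
p = (572 + 90) / 1240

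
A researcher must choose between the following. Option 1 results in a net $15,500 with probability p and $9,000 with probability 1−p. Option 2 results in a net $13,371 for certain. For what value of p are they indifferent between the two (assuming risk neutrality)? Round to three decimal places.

p·15500 + (1−p)·9000 = 13371
6500p + 9000 = 13371
p = (13371 − 9000) / 6500

p = 0.672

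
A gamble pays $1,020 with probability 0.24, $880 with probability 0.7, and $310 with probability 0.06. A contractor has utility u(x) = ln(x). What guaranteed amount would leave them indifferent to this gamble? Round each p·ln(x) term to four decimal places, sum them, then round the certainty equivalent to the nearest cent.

$856.37

E[u] = 0.24·ln(1020) + 0.7·ln(880) + 0.06·ln(310) = 1.6626 + 4.7459 + 0.3442 = 6.7527
CE = e^6.7527 ≈ 856.37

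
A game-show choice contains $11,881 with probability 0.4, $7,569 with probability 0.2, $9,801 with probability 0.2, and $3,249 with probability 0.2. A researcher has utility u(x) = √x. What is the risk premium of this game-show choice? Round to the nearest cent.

E[u] = 0.4·√11881 + 0.2·√7569 + 0.2·√9801 + 0.2·√3249 = 0.4·109 + 0.2·87 + 0.2·99 + 0.2·57 = 92.2
CE = (92.2)² = 8500.84
Risk premium = EV − CE = 8876.2 − 8500.84 = 375.36

$375.36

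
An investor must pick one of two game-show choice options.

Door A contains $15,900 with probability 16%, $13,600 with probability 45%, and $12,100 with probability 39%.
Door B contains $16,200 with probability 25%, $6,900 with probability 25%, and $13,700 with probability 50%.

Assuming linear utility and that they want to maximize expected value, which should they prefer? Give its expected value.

Door A = 0.16 × 15900 + 0.45 × 13600 + 0.39 × 12100 = 2544 + 6120 + 4719 = 13383
Door B = 0.25 × 16200 + 0.25 × 6900 + 0.5 × 13700 = 4050 + 1725 + 6850 = 12625

Door A ($13,383)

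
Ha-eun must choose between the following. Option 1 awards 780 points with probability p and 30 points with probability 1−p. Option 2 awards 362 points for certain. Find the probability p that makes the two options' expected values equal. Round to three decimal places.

p·780 + (1−p)·30 = 362
750p + 30 = 362
p = (362 − 30) / 750

p = 0.443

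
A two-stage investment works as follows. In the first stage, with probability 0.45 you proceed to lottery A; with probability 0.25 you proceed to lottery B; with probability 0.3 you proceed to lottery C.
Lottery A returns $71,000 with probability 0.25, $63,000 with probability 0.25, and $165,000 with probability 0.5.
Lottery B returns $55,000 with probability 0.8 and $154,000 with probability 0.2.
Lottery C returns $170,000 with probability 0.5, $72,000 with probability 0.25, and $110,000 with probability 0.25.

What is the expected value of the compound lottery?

$110,050

EV(A) = 0.25 × 71000 + 0.25 × 63000 + 0.5 × 165000 = 17750 + 15750 + 82500 = 116000
EV(B) = 0.8 × 55000 + 0.2 × 154000 = 44000 + 30800 = 74800
EV(C) = 0.5 × 170000 + 0.25 × 72000 + 0.25 × 110000 = 85000 + 18000 + 27500 = 130500
Overall = 0.45 × 116000 + 0.25 × 74800 + 0.3 × 130500 = 52200 + 18700 + 39150 = 110050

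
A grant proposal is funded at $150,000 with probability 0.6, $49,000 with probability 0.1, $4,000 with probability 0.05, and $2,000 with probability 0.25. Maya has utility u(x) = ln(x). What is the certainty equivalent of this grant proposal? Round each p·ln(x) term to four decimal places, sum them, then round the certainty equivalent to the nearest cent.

$38,021.23

E[u] = 0.6·ln(150000) + 0.1·ln(49000) + 0.05·ln(4000) + 0.25·ln(2000) = 7.1510 + 1.0800 + 0.4147 + 1.9002 = 10.5459
CE = e^10.5459 ≈ 38021.23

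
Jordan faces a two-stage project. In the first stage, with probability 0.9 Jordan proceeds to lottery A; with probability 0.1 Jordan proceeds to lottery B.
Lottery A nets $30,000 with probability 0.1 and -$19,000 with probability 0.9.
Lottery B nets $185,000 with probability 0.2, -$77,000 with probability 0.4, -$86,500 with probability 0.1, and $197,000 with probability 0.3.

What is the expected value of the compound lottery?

EV(A) = 0.1 × 30000 + 0.9 × (-19000) = 3000 − 17100 = -14100
EV(B) = 0.2 × 185000 + 0.4 × (-77000) + 0.1 × (-86500) + 0.3 × 197000 = 37000 − 30800 − 8650 + 59100 = 56650
Overall = 0.9 × (-14100) + 0.1 × 56650 = -12690 + 5665 = -7025

-$7,025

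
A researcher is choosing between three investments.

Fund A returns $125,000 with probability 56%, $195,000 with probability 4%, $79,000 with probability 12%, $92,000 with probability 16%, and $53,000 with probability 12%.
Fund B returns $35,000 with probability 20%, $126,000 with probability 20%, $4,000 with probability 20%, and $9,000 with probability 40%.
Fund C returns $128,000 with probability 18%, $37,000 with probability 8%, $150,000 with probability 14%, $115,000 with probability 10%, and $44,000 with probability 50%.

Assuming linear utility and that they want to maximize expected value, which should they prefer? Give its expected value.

Fund A = 0.56 × 125000 + 0.04 × 195000 + 0.12 × 79000 + 0.16 × 92000 + 0.12 × 53000 = 70000 + 7800 + 9480 + 14720 + 6360 = 108360
Fund B = 0.2 × 35000 + 0.2 × 126000 + 0.2 × 4000 + 0.4 × 9000 = 7000 + 25200 + 800 + 3600 = 36600
Fund C = 0.18 × 128000 + 0.08 × 37000 + 0.14 × 150000 + 0.1 × 115000 + 0.5 × 44000 = 23040 + 2960 + 21000 + 11500 + 22000 = 80500

Fund A ($108,360)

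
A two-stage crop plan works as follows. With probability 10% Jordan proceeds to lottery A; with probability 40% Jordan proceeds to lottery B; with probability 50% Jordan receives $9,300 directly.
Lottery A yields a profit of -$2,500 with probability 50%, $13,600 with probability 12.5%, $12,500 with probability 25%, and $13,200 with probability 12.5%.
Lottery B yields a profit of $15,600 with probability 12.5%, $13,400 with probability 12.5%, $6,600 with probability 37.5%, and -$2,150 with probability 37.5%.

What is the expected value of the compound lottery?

$7,290

EV(A) = 0.5 × (-2500) + 0.125 × 13600 + 0.25 × 12500 + 0.125 × 13200 = -1250 + 1700 + 3125 + 1650 = 5225
EV(B) = 0.125 × 15600 + 0.125 × 13400 + 0.375 × 6600 + 0.375 × (-2150) = 1950 + 1675 + 2475 − 806.25 = 5293.75
Branch C: 9300 (certain)
Overall = 0.1 × 5225 + 0.4 × 5293.75 + 0.5 × 9300 = 522.5 + 2117.5 + 4650 = 7290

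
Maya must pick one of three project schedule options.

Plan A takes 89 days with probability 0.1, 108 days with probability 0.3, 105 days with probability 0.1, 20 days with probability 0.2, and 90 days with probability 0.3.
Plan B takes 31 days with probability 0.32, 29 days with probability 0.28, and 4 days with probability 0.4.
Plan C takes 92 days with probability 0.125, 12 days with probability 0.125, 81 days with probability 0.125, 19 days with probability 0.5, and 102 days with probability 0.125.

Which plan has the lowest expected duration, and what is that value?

Plan B (19.64 days)

Plan A = 0.1 × 89 + 0.3 × 108 + 0.1 × 105 + 0.2 × 20 + 0.3 × 90 = 8.9 + 32.4 + 10.5 + 4 + 27 = 82.8
Plan B = 0.32 × 31 + 0.28 × 29 + 0.4 × 4 = 9.92 + 8.12 + 1.6 = 19.64
Plan C = 0.125 × 92 + 0.125 × 12 + 0.125 × 81 + 0.5 × 19 + 0.125 × 102 = 11.5 + 1.5 + 10.125 + 9.5 + 12.75 = 45.375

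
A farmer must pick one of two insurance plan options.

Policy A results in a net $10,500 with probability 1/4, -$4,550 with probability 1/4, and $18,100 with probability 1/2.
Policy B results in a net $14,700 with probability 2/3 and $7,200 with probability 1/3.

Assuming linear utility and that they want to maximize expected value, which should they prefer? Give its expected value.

Policy B ($12,200)

Policy A = 1/4 × 10500 + 1/4 × (-4550) + 1/2 × 18100 = 2625 − 1137.5 + 9050 = 10537.5
Policy B = 2/3 × 14700 + 1/3 × 7200 = 9800 + 2400 = 12200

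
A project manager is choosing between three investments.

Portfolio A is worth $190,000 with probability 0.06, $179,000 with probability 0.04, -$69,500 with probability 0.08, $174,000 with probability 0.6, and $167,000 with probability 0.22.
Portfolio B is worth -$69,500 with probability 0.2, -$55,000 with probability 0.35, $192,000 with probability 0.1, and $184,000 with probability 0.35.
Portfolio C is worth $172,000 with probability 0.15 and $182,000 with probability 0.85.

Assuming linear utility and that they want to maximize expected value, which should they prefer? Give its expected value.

Portfolio A = 0.06 × 190000 + 0.04 × 179000 + 0.08 × (-69500) + 0.6 × 174000 + 0.22 × 167000 = 11400 + 7160 − 5560 + 104400 + 36740 = 154140
Portfolio B = 0.2 × (-69500) + 0.35 × (-55000) + 0.1 × 192000 + 0.35 × 184000 = -13900 − 19250 + 19200 + 64400 = 50450
Portfolio C = 0.15 × 172000 + 0.85 × 182000 = 25800 + 154700 = 180500

Portfolio C ($180,500)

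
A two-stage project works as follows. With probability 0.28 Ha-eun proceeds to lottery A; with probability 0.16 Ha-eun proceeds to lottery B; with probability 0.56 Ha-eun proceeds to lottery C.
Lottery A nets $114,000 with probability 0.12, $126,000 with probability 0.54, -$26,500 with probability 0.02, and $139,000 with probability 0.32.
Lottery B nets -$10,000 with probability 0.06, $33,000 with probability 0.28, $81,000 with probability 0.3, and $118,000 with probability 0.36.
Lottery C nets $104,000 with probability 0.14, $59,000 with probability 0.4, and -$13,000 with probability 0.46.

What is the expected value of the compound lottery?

$65,275.60

EV(A) = 0.12 × 114000 + 0.54 × 126000 + 0.02 × (-26500) + 0.32 × 139000 = 13680 + 68040 − 530 + 44480 = 125670
EV(B) = 0.06 × (-10000) + 0.28 × 33000 + 0.3 × 81000 + 0.36 × 118000 = -600 + 9240 + 24300 + 42480 = 75420
EV(C) = 0.14 × 104000 + 0.4 × 59000 + 0.46 × (-13000) = 14560 + 23600 − 5980 = 32180
Overall = 0.28 × 125670 + 0.16 × 75420 + 0.56 × 32180 = 35187.6 + 12067.2 + 18020.8 = 65275.6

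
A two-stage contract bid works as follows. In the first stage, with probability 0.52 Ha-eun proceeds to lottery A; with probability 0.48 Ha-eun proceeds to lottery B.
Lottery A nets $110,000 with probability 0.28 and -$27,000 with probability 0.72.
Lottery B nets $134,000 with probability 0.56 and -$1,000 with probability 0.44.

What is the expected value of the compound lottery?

EV(A) = 0.28 × 110000 + 0.72 × (-27000) = 30800 − 19440 = 11360
EV(B) = 0.56 × 134000 + 0.44 × (-1000) = 75040 − 440 = 74600
Overall = 0.52 × 11360 + 0.48 × 74600 = 5907.2 + 35808 = 41715.2

$41,715.20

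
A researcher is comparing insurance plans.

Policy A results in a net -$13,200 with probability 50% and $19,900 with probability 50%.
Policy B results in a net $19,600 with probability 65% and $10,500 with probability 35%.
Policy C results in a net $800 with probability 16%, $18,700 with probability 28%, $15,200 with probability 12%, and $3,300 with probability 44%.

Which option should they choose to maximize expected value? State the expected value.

Policy B ($16,415)

Policy A = 0.5 × (-13200) + 0.5 × 19900 = -6600 + 9950 = 3350
Policy B = 0.65 × 19600 + 0.35 × 10500 = 12740 + 3675 = 16415
Policy C = 0.16 × 800 + 0.28 × 18700 + 0.12 × 15200 + 0.44 × 3300 = 128 + 5236 + 1824 + 1452 = 8640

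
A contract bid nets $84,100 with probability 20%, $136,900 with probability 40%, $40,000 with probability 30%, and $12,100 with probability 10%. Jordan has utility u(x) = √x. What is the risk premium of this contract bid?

E[u] = 0.2·√84100 + 0.4·√136900 + 0.3·√40000 + 0.1·√12100 = 0.2·290 + 0.4·370 + 0.3·200 + 0.1·110 = 277
CE = (277)² = 76729
Risk premium = EV − CE = 84790 − 76729 = 8061

$8,061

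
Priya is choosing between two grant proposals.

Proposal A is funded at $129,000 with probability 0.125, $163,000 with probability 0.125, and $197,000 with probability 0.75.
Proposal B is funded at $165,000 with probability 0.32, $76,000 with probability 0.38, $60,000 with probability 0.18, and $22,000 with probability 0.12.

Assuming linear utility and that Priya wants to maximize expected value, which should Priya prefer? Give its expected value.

Proposal A = 0.125 × 129000 + 0.125 × 163000 + 0.75 × 197000 = 16125 + 20375 + 147750 = 184250
Proposal B = 0.32 × 165000 + 0.38 × 76000 + 0.18 × 60000 + 0.12 × 22000 = 52800 + 28880 + 10800 + 2640 = 95120

Proposal A ($184,250)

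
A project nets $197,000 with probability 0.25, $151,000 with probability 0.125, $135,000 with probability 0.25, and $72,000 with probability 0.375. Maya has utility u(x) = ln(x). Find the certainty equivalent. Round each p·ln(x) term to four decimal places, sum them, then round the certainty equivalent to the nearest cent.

$118,871.70

E[u] = 0.25·ln(197000) + 0.125·ln(151000) + 0.25·ln(135000) + 0.375·ln(72000) = 3.0477 + 1.4906 + 2.9533 + 4.1942 = 11.6858
CE = e^11.6858 ≈ 118871.70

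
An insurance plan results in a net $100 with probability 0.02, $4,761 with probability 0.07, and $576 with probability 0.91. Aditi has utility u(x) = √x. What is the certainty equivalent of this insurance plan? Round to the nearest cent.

$722.00

E[u] = 0.02·√100 + 0.07·√4761 + 0.91·√576 = 0.02·10 + 0.07·69 + 0.91·24 = 26.87
CE = (26.87)² = 721.9969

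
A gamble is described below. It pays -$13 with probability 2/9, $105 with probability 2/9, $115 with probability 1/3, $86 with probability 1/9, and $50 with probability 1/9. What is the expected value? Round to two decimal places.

$73.89

EV = 2/9 × (-13) + 2/9 × 105 + 1/3 × 115 + 1/9 × 86 + 1/9 × 50 = -2.8889 + 23.3333 + 38.3333 + 9.5556 + 5.5556 = 73.8889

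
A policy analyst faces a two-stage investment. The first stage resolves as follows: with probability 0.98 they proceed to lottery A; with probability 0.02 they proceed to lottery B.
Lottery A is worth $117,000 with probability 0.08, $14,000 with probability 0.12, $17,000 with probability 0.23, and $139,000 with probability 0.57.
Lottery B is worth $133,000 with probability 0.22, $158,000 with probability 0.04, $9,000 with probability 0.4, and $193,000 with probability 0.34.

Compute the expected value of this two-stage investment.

EV(A) = 0.08 × 117000 + 0.12 × 14000 + 0.23 × 17000 + 0.57 × 139000 = 9360 + 1680 + 3910 + 79230 = 94180
EV(B) = 0.22 × 133000 + 0.04 × 158000 + 0.4 × 9000 + 0.34 × 193000 = 29260 + 6320 + 3600 + 65620 = 104800
Overall = 0.98 × 94180 + 0.02 × 104800 = 92296.4 + 2096 = 94392.4

$94,392.40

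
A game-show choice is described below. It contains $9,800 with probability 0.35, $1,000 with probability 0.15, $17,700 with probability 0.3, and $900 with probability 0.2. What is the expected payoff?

$9,070

EV = 0.35 × 9800 + 0.15 × 1000 + 0.3 × 17700 + 0.2 × 900 = 3430 + 150 + 5310 + 180 = 9070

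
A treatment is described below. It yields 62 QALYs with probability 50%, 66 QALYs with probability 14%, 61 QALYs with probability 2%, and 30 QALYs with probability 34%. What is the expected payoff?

51.66 QALYs

EV = 0.5 × 62 + 0.14 × 66 + 0.02 × 61 + 0.34 × 30 = 31 + 9.24 + 1.22 + 10.2 = 51.66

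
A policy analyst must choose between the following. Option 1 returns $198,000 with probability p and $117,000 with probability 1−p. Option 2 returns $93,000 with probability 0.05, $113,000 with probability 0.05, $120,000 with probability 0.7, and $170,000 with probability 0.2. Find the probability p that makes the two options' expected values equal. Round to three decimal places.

p = 0.140

EV(Option 2) = 0.05 × 93000 + 0.05 × 113000 + 0.7 × 120000 + 0.2 × 170000 = 4650 + 5650 + 84000 + 34000 = 128300
p·198000 + (1−p)·117000 = 128300
81000p + 117000 = 128300
p = (128300 − 117000) / 81000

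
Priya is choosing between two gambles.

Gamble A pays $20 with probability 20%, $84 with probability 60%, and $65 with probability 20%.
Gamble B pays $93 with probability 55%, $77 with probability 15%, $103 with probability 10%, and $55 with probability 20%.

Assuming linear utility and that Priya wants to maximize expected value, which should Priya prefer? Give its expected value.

Gamble B ($84)

Gamble A = 0.2 × 20 + 0.6 × 84 + 0.2 × 65 = 4 + 50.4 + 13 = 67.4
Gamble B = 0.55 × 93 + 0.15 × 77 + 0.1 × 103 + 0.2 × 55 = 51.15 + 11.55 + 10.3 + 11 = 84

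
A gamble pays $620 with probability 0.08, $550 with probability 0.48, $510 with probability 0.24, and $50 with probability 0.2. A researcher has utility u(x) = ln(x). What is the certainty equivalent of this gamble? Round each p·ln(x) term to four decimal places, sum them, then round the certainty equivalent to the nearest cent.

$337.61

E[u] = 0.08·ln(620) + 0.48·ln(550) + 0.24·ln(510) + 0.2·ln(50) = 0.5144 + 3.0288 + 1.4963 + 0.7824 = 5.8219
CE = e^5.8219 ≈ 337.61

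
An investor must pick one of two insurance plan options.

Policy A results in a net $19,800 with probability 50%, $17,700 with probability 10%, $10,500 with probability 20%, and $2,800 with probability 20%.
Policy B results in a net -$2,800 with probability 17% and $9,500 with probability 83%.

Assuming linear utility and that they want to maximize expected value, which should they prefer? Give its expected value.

Policy A = 0.5 × 19800 + 0.1 × 17700 + 0.2 × 10500 + 0.2 × 2800 = 9900 + 1770 + 2100 + 560 = 14330
Policy B = 0.17 × (-2800) + 0.83 × 9500 = -476 + 7885 = 7409

Policy A ($14,330)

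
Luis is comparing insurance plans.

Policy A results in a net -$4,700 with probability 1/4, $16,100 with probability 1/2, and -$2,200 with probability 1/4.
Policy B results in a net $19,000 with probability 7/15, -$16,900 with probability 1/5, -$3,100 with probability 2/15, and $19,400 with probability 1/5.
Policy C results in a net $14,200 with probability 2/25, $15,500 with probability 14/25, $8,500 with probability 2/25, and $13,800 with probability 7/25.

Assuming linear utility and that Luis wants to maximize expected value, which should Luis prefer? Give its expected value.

Policy C ($14,360)

Policy A = 1/4 × (-4700) + 1/2 × 16100 + 1/4 × (-2200) = -1175 + 8050 − 550 = 6325
Policy B = 7/15 × 19000 + 1/5 × (-16900) + 2/15 × (-3100) + 1/5 × 19400 = 8866.6667 − 3380 − 413.3333 + 3880 = 8953.3333
Policy C = 2/25 × 14200 + 14/25 × 15500 + 2/25 × 8500 + 7/25 × 13800 = 1136 + 8680 + 680 + 3864 = 14360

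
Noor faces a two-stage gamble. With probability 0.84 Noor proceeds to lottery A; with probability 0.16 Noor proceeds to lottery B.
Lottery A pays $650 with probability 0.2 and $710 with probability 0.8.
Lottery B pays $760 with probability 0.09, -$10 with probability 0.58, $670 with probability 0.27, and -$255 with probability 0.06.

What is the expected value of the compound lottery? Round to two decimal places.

$622.83

EV(A) = 0.2 × 650 + 0.8 × 710 = 130 + 568 = 698
EV(B) = 0.09 × 760 + 0.58 × (-10) + 0.27 × 670 + 0.06 × (-255) = 68.4 − 5.8 + 180.9 − 15.3 = 228.2
Overall = 0.84 × 698 + 0.16 × 228.2 = 586.32 + 36.512 = 622.832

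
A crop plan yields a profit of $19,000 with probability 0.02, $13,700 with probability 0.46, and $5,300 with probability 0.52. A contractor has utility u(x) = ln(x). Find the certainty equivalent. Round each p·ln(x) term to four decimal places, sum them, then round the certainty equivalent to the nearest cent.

$8,415.24

E[u] = 0.02·ln(19000) + 0.46·ln(13700) + 0.52·ln(5300) = 0.1970 + 4.3816 + 4.4592 = 9.0378
CE = e^9.0378 ≈ 8415.24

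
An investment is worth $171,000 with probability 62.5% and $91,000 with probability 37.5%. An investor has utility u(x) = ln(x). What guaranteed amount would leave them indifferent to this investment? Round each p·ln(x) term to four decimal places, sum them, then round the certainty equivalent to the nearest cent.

$134,982.44

E[u] = 0.625·ln(171000) + 0.375·ln(91000) = 7.5309 + 4.2820 = 11.8129
CE = e^11.8129 ≈ 134982.44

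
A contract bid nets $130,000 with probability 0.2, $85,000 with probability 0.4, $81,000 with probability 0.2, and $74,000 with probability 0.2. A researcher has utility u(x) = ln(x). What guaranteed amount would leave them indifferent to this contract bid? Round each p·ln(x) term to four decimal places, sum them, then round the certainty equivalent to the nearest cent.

E[u] = 0.2·ln(130000) + 0.4·ln(85000) + 0.2·ln(81000) + 0.2·ln(74000) = 2.3551 + 4.5402 + 2.2604 + 2.2424 = 11.3981
CE = e^11.3981 ≈ 89152.17

$89,152.17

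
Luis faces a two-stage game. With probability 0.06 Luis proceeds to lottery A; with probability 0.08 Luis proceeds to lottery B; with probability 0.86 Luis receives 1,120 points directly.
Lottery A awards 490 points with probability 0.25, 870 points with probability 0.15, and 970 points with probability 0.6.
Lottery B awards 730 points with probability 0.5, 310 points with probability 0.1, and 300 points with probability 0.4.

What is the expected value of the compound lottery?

1054.58 points

EV(A) = 0.25 × 490 + 0.15 × 870 + 0.6 × 970 = 122.5 + 130.5 + 582 = 835
EV(B) = 0.5 × 730 + 0.1 × 310 + 0.4 × 300 = 365 + 31 + 120 = 516
Branch C: 1120 (certain)
Overall = 0.06 × 835 + 0.08 × 516 + 0.86 × 1120 = 50.1 + 41.28 + 963.2 = 1054.58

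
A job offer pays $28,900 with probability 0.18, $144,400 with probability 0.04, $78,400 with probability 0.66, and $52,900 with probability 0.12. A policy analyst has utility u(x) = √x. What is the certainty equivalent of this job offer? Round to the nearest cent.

E[u] = 0.18·√28900 + 0.04·√144400 + 0.66·√78400 + 0.12·√52900 = 0.18·170 + 0.04·380 + 0.66·280 + 0.12·230 = 258.2
CE = (258.2)² = 66667.24

$66,667.24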